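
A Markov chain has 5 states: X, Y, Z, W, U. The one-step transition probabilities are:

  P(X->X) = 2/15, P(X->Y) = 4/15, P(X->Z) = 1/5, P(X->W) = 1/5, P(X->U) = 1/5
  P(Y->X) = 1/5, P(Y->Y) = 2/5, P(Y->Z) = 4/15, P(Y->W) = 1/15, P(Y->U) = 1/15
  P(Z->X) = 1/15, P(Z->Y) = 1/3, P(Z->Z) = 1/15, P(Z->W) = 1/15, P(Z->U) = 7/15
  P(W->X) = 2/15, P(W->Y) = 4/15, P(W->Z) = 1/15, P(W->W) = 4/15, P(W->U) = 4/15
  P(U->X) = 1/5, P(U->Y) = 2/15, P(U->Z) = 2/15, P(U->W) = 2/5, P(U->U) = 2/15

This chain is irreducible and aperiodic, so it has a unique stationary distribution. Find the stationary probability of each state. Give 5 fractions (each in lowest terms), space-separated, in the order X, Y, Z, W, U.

The stationary distribution satisfies pi = pi * P, i.e.:
  pi_X = 2/15*pi_X + 1/5*pi_Y + 1/15*pi_Z + 2/15*pi_W + 1/5*pi_U
  pi_Y = 4/15*pi_X + 2/5*pi_Y + 1/3*pi_Z + 4/15*pi_W + 2/15*pi_U
  pi_Z = 1/5*pi_X + 4/15*pi_Y + 1/15*pi_Z + 1/15*pi_W + 2/15*pi_U
  pi_W = 1/5*pi_X + 1/15*pi_Y + 1/15*pi_Z + 4/15*pi_W + 2/5*pi_U
  pi_U = 1/5*pi_X + 1/15*pi_Y + 7/15*pi_Z + 4/15*pi_W + 2/15*pi_U
with normalization: pi_X + pi_Y + pi_Z + pi_W + pi_U = 1.

Using the first 4 balance equations plus normalization, the linear system A*pi = b is:
  [-13/15, 1/5, 1/15, 2/15, 1/5] . pi = 0
  [4/15, -3/5, 1/3, 4/15, 2/15] . pi = 0
  [1/5, 4/15, -14/15, 1/15, 2/15] . pi = 0
  [1/5, 1/15, 1/15, -11/15, 2/5] . pi = 0
  [1, 1, 1, 1, 1] . pi = 1

Solving yields:
  pi_X = 310/1993
  pi_Y = 2301/7972
  pi_Z = 1265/7972
  pi_W = 773/3986
  pi_U = 405/1993

Verification (pi * P):
  310/1993*2/15 + 2301/7972*1/5 + 1265/7972*1/15 + 773/3986*2/15 + 405/1993*1/5 = 310/1993 = pi_X  (ok)
  310/1993*4/15 + 2301/7972*2/5 + 1265/7972*1/3 + 773/3986*4/15 + 405/1993*2/15 = 2301/7972 = pi_Y  (ok)
  310/1993*1/5 + 2301/7972*4/15 + 1265/7972*1/15 + 773/3986*1/15 + 405/1993*2/15 = 1265/7972 = pi_Z  (ok)
  310/1993*1/5 + 2301/7972*1/15 + 1265/7972*1/15 + 773/3986*4/15 + 405/1993*2/5 = 773/3986 = pi_W  (ok)
  310/1993*1/5 + 2301/7972*1/15 + 1265/7972*7/15 + 773/3986*4/15 + 405/1993*2/15 = 405/1993 = pi_U  (ok)

Answer: 310/1993 2301/7972 1265/7972 773/3986 405/1993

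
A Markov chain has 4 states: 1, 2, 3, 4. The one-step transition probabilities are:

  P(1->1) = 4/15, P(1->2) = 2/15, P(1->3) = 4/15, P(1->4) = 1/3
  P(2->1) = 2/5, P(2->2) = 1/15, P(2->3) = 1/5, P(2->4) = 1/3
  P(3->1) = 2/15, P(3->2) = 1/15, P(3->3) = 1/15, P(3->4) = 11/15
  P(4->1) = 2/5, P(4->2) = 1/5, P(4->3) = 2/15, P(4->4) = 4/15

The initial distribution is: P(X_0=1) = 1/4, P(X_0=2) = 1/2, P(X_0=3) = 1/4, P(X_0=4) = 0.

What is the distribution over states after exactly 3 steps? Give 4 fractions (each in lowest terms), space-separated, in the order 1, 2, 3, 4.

Propagating the distribution step by step (d_{t+1} = d_t * P):
d_0 = (1=1/4, 2=1/2, 3=1/4, 4=0)
  d_1[1] = 1/4*4/15 + 1/2*2/5 + 1/4*2/15 + 0*2/5 = 3/10
  d_1[2] = 1/4*2/15 + 1/2*1/15 + 1/4*1/15 + 0*1/5 = 1/12
  d_1[3] = 1/4*4/15 + 1/2*1/5 + 1/4*1/15 + 0*2/15 = 11/60
  d_1[4] = 1/4*1/3 + 1/2*1/3 + 1/4*11/15 + 0*4/15 = 13/30
d_1 = (1=3/10, 2=1/12, 3=11/60, 4=13/30)
  d_2[1] = 3/10*4/15 + 1/12*2/5 + 11/60*2/15 + 13/30*2/5 = 14/45
  d_2[2] = 3/10*2/15 + 1/12*1/15 + 11/60*1/15 + 13/30*1/5 = 13/90
  d_2[3] = 3/10*4/15 + 1/12*1/5 + 11/60*1/15 + 13/30*2/15 = 1/6
  d_2[4] = 3/10*1/3 + 1/12*1/3 + 11/60*11/15 + 13/30*4/15 = 17/45
d_2 = (1=14/45, 2=13/90, 3=1/6, 4=17/45)
  d_3[1] = 14/45*4/15 + 13/90*2/5 + 1/6*2/15 + 17/45*2/5 = 212/675
  d_3[2] = 14/45*2/15 + 13/90*1/15 + 1/6*1/15 + 17/45*1/5 = 31/225
  d_3[3] = 14/45*4/15 + 13/90*1/5 + 1/6*1/15 + 17/45*2/15 = 13/75
  d_3[4] = 14/45*1/3 + 13/90*1/3 + 1/6*11/15 + 17/45*4/15 = 253/675
d_3 = (1=212/675, 2=31/225, 3=13/75, 4=253/675)

Answer: 212/675 31/225 13/75 253/675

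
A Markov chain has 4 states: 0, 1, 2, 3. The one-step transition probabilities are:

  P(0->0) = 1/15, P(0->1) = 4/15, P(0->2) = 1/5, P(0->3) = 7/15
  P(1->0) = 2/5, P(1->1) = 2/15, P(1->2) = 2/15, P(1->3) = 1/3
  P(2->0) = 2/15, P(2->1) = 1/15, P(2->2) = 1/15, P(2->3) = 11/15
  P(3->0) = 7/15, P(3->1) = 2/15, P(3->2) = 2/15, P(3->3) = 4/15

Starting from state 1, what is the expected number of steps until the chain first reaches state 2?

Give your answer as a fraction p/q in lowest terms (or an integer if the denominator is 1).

Let h_i = expected steps to first reach 2 from state i.
Boundary: h_2 = 0.
First-step equations for the other states:
  h_0 = 1 + 1/15*h_0 + 4/15*h_1 + 1/5*h_2 + 7/15*h_3
  h_1 = 1 + 2/5*h_0 + 2/15*h_1 + 2/15*h_2 + 1/3*h_3
  h_3 = 1 + 7/15*h_0 + 2/15*h_1 + 2/15*h_2 + 4/15*h_3

Substituting h_2 = 0 and rearranging gives the linear system (I - Q) h = 1:
  [14/15, -4/15, -7/15] . (h_0, h_1, h_3) = 1
  [-2/5, 13/15, -1/3] . (h_0, h_1, h_3) = 1
  [-7/15, -2/15, 11/15] . (h_0, h_1, h_3) = 1

Solving yields:
  h_0 = 4530/737
  h_1 = 4770/737
  h_3 = 4755/737

Starting state is 1, so the expected hitting time is h_1 = 4770/737.

Answer: 4770/737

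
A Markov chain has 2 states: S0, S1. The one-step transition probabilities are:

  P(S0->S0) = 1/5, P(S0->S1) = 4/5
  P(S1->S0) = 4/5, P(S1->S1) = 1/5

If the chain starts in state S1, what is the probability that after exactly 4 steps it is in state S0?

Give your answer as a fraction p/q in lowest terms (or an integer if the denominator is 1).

Computing P^4 by repeated multiplication:
P^1 =
  S0: [1/5, 4/5]
  S1: [4/5, 1/5]
P^2 =
  S0: [17/25, 8/25]
  S1: [8/25, 17/25]
P^3 =
  S0: [49/125, 76/125]
  S1: [76/125, 49/125]
P^4 =
  S0: [353/625, 272/625]
  S1: [272/625, 353/625]

(P^4)[S1 -> S0] = 272/625

Answer: 272/625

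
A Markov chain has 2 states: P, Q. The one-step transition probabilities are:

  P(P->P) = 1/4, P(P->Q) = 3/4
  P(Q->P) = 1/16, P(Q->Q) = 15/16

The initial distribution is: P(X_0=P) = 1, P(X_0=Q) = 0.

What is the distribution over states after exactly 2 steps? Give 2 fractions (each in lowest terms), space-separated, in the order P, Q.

Propagating the distribution step by step (d_{t+1} = d_t * P):
d_0 = (P=1, Q=0)
  d_1[P] = 1*1/4 + 0*1/16 = 1/4
  d_1[Q] = 1*3/4 + 0*15/16 = 3/4
d_1 = (P=1/4, Q=3/4)
  d_2[P] = 1/4*1/4 + 3/4*1/16 = 7/64
  d_2[Q] = 1/4*3/4 + 3/4*15/16 = 57/64
d_2 = (P=7/64, Q=57/64)

Answer: 7/64 57/64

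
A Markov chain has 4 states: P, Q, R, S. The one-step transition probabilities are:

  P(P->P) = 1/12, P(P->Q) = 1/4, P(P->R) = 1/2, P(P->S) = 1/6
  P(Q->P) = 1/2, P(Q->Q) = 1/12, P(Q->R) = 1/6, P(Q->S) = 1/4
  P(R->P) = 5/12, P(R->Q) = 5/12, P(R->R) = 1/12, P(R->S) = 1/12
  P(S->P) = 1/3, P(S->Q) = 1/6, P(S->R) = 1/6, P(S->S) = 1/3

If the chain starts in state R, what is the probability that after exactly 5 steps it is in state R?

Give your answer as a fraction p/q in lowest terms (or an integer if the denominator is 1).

Answer: 62585/248832

Derivation:
Computing P^5 by repeated multiplication:
P^1 =
  P: [1/12, 1/4, 1/2, 1/6]
  Q: [1/2, 1/12, 1/6, 1/4]
  R: [5/12, 5/12, 1/12, 1/12]
  S: [1/3, 1/6, 1/6, 1/3]
P^2 =
  P: [19/48, 5/18, 11/72, 25/144]
  Q: [17/72, 35/144, 23/72, 29/144]
  R: [11/36, 3/16, 43/144, 5/24]
  S: [7/24, 2/9, 19/72, 2/9]
P^3 =
  P: [169/576, 371/1728, 247/864, 89/432]
  Q: [295/864, 425/1728, 7/32, 335/1728]
  R: [541/1728, 217/864, 421/1728, 83/432]
  S: [23/72, 103/432, 209/864, 173/864]
P^4 =
  P: [2209/6912, 2537/10368, 2495/10368, 4045/20736]
  Q: [3185/10368, 1585/6912, 2719/10368, 1391/6912]
  R: [3289/10368, 2413/10368, 1733/6912, 4133/20736]
  S: [361/1152, 2425/10368, 2623/10368, 2071/10368]
P^5 =
  P: [8689/27648, 57995/248832, 31495/124416, 24823/124416]
  Q: [39391/124416, 59401/248832, 30757/124416, 49135/248832]
  R: [78061/248832, 19607/82944, 62585/248832, 5485/27648]
  S: [6533/20736, 29429/124416, 31109/124416, 3085/15552]

(P^5)[R -> R] = 62585/248832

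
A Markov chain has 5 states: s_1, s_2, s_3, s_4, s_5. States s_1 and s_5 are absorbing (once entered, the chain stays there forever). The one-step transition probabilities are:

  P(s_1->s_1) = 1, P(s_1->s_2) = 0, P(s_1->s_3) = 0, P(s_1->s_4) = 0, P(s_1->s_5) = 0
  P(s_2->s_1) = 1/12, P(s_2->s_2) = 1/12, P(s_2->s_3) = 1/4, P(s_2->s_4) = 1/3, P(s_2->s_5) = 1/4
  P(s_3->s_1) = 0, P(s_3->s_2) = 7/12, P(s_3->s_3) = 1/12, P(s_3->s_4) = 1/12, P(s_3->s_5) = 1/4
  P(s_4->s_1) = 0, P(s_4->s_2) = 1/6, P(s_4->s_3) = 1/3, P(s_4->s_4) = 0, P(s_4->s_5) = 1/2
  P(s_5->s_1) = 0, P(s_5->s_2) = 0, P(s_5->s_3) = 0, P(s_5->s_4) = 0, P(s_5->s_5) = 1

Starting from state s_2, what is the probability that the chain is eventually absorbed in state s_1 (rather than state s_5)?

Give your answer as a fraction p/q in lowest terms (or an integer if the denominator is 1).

Answer: 64/475

Derivation:
Let a_i = P(absorbed in s_1 | start in state i).
Boundary conditions: a_s_1 = 1, a_s_5 = 0.
For each transient state i, a_i = sum_j P(i->j) * a_j:
  a_s_2 = 1/12*a_s_1 + 1/12*a_s_2 + 1/4*a_s_3 + 1/3*a_s_4 + 1/4*a_s_5
  a_s_3 = 0*a_s_1 + 7/12*a_s_2 + 1/12*a_s_3 + 1/12*a_s_4 + 1/4*a_s_5
  a_s_4 = 0*a_s_1 + 1/6*a_s_2 + 1/3*a_s_3 + 0*a_s_4 + 1/2*a_s_5

Substituting a_s_1 = 1 and a_s_5 = 0, rearrange to (I - Q) a = r where r[i] = P(i -> s_1):
  [11/12, -1/4, -1/3] . (a_s_2, a_s_3, a_s_4) = 1/12
  [-7/12, 11/12, -1/12] . (a_s_2, a_s_3, a_s_4) = 0
  [-1/6, -1/3, 1] . (a_s_2, a_s_3, a_s_4) = 0

Solving yields:
  a_s_2 = 64/475
  a_s_3 = 43/475
  a_s_4 = 1/19

Starting state is s_2, so the absorption probability is a_s_2 = 64/475.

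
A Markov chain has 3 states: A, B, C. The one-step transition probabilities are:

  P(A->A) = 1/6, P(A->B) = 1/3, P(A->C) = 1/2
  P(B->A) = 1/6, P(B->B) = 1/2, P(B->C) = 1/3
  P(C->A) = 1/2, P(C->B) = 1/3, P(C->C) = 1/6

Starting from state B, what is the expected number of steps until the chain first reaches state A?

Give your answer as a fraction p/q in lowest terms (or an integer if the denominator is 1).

Answer: 42/11

Derivation:
Let h_i = expected steps to first reach A from state i.
Boundary: h_A = 0.
First-step equations for the other states:
  h_B = 1 + 1/6*h_A + 1/2*h_B + 1/3*h_C
  h_C = 1 + 1/2*h_A + 1/3*h_B + 1/6*h_C

Substituting h_A = 0 and rearranging gives the linear system (I - Q) h = 1:
  [1/2, -1/3] . (h_B, h_C) = 1
  [-1/3, 5/6] . (h_B, h_C) = 1

Solving yields:
  h_B = 42/11
  h_C = 30/11

Starting state is B, so the expected hitting time is h_B = 42/11.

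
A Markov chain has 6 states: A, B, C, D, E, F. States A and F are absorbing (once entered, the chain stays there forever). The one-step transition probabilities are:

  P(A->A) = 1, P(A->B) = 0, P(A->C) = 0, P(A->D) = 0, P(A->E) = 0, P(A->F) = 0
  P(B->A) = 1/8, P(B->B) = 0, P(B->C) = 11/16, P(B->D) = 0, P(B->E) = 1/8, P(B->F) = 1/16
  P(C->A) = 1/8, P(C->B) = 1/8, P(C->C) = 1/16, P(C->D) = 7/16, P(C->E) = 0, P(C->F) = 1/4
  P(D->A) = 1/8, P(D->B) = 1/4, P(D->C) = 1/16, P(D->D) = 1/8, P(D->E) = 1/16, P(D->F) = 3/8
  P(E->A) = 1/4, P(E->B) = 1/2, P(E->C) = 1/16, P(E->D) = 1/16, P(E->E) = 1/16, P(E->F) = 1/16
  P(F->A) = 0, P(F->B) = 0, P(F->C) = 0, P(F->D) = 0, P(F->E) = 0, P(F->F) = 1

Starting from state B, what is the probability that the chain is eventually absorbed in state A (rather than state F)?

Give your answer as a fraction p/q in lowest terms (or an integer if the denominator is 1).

Let a_i = P(absorbed in A | start in state i).
Boundary conditions: a_A = 1, a_F = 0.
For each transient state i, a_i = sum_j P(i->j) * a_j:
  a_B = 1/8*a_A + 0*a_B + 11/16*a_C + 0*a_D + 1/8*a_E + 1/16*a_F
  a_C = 1/8*a_A + 1/8*a_B + 1/16*a_C + 7/16*a_D + 0*a_E + 1/4*a_F
  a_D = 1/8*a_A + 1/4*a_B + 1/16*a_C + 1/8*a_D + 1/16*a_E + 3/8*a_F
  a_E = 1/4*a_A + 1/2*a_B + 1/16*a_C + 1/16*a_D + 1/16*a_E + 1/16*a_F

Substituting a_A = 1 and a_F = 0, rearrange to (I - Q) a = r where r[i] = P(i -> A):
  [1, -11/16, 0, -1/8] . (a_B, a_C, a_D, a_E) = 1/8
  [-1/8, 15/16, -7/16, 0] . (a_B, a_C, a_D, a_E) = 1/8
  [-1/4, -1/16, 7/8, -1/16] . (a_B, a_C, a_D, a_E) = 1/8
  [-1/2, -1/16, -1/16, 15/16] . (a_B, a_C, a_D, a_E) = 1/4

Solving yields:
  a_B = 7517/17525
  a_C = 6026/17525
  a_D = 5758/17525
  a_E = 9468/17525

Starting state is B, so the absorption probability is a_B = 7517/17525.

Answer: 7517/17525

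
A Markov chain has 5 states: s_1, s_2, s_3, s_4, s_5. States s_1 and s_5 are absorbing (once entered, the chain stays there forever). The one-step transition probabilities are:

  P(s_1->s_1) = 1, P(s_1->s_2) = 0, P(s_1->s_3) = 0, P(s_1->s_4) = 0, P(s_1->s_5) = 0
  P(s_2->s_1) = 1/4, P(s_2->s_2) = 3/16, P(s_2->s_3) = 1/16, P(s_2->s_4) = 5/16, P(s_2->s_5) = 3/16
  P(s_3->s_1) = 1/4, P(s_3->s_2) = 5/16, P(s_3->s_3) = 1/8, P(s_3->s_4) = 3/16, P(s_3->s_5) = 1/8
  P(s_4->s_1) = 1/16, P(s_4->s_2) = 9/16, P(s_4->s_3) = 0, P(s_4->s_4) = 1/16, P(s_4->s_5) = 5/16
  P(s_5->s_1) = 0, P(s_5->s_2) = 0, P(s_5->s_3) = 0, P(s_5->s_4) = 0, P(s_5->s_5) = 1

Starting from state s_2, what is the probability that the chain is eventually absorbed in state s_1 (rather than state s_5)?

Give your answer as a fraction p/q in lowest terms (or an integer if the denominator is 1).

Let a_i = P(absorbed in s_1 | start in state i).
Boundary conditions: a_s_1 = 1, a_s_5 = 0.
For each transient state i, a_i = sum_j P(i->j) * a_j:
  a_s_2 = 1/4*a_s_1 + 3/16*a_s_2 + 1/16*a_s_3 + 5/16*a_s_4 + 3/16*a_s_5
  a_s_3 = 1/4*a_s_1 + 5/16*a_s_2 + 1/8*a_s_3 + 3/16*a_s_4 + 1/8*a_s_5
  a_s_4 = 1/16*a_s_1 + 9/16*a_s_2 + 0*a_s_3 + 1/16*a_s_4 + 5/16*a_s_5

Substituting a_s_1 = 1 and a_s_5 = 0, rearrange to (I - Q) a = r where r[i] = P(i -> s_1):
  [13/16, -1/16, -5/16] . (a_s_2, a_s_3, a_s_4) = 1/4
  [-5/16, 7/8, -3/16] . (a_s_2, a_s_3, a_s_4) = 1/4
  [-9/16, 0, 15/16] . (a_s_2, a_s_3, a_s_4) = 1/16

Solving yields:
  a_s_2 = 973/1998
  a_s_3 = 536/999
  a_s_4 = 239/666

Starting state is s_2, so the absorption probability is a_s_2 = 973/1998.

Answer: 973/1998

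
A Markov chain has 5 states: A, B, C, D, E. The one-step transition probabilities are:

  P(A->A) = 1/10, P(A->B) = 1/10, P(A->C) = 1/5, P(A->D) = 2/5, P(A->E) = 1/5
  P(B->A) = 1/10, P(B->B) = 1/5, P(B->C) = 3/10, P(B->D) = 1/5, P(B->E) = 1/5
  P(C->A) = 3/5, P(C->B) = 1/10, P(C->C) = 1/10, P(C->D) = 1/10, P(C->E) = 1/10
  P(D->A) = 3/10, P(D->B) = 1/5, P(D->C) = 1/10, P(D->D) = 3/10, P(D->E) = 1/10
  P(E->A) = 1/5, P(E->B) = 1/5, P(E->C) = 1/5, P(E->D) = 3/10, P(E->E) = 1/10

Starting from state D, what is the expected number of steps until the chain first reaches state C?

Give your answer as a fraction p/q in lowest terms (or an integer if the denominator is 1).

Answer: 5945/1014

Derivation:
Let h_i = expected steps to first reach C from state i.
Boundary: h_C = 0.
First-step equations for the other states:
  h_A = 1 + 1/10*h_A + 1/10*h_B + 1/5*h_C + 2/5*h_D + 1/5*h_E
  h_B = 1 + 1/10*h_A + 1/5*h_B + 3/10*h_C + 1/5*h_D + 1/5*h_E
  h_D = 1 + 3/10*h_A + 1/5*h_B + 1/10*h_C + 3/10*h_D + 1/10*h_E
  h_E = 1 + 1/5*h_A + 1/5*h_B + 1/5*h_C + 3/10*h_D + 1/10*h_E

Substituting h_C = 0 and rearranging gives the linear system (I - Q) h = 1:
  [9/10, -1/10, -2/5, -1/5] . (h_A, h_B, h_D, h_E) = 1
  [-1/10, 4/5, -1/5, -1/5] . (h_A, h_B, h_D, h_E) = 1
  [-3/10, -1/5, 7/10, -1/10] . (h_A, h_B, h_D, h_E) = 1
  [-1/5, -1/5, -3/10, 9/10] . (h_A, h_B, h_D, h_E) = 1

Solving yields:
  h_A = 2750/507
  h_B = 2395/507
  h_D = 5945/1014
  h_E = 415/78

Starting state is D, so the expected hitting time is h_D = 5945/1014.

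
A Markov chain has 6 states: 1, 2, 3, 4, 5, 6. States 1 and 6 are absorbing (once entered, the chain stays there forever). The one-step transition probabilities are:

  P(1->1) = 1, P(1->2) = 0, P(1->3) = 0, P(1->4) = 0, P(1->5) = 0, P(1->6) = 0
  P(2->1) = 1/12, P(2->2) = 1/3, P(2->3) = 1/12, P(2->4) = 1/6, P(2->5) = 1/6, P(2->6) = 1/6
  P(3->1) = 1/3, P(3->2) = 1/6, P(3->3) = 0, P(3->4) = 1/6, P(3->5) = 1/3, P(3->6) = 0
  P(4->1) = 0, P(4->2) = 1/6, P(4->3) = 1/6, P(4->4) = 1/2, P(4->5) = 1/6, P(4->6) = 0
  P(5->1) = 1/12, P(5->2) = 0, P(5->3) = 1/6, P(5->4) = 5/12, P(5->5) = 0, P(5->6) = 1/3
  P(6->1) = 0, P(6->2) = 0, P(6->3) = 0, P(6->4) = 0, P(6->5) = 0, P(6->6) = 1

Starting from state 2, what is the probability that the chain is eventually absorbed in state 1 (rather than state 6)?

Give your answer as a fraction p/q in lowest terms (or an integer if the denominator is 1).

Let a_i = P(absorbed in 1 | start in state i).
Boundary conditions: a_1 = 1, a_6 = 0.
For each transient state i, a_i = sum_j P(i->j) * a_j:
  a_2 = 1/12*a_1 + 1/3*a_2 + 1/12*a_3 + 1/6*a_4 + 1/6*a_5 + 1/6*a_6
  a_3 = 1/3*a_1 + 1/6*a_2 + 0*a_3 + 1/6*a_4 + 1/3*a_5 + 0*a_6
  a_4 = 0*a_1 + 1/6*a_2 + 1/6*a_3 + 1/2*a_4 + 1/6*a_5 + 0*a_6
  a_5 = 1/12*a_1 + 0*a_2 + 1/6*a_3 + 5/12*a_4 + 0*a_5 + 1/3*a_6

Substituting a_1 = 1 and a_6 = 0, rearrange to (I - Q) a = r where r[i] = P(i -> 1):
  [2/3, -1/12, -1/6, -1/6] . (a_2, a_3, a_4, a_5) = 1/12
  [-1/6, 1, -1/6, -1/3] . (a_2, a_3, a_4, a_5) = 1/3
  [-1/6, -1/6, 1/2, -1/6] . (a_2, a_3, a_4, a_5) = 0
  [0, -1/6, -5/12, 1] . (a_2, a_3, a_4, a_5) = 1/12

Solving yields:
  a_2 = 123/299
  a_3 = 181/299
  a_4 = 139/299
  a_5 = 113/299

Starting state is 2, so the absorption probability is a_2 = 123/299.

Answer: 123/299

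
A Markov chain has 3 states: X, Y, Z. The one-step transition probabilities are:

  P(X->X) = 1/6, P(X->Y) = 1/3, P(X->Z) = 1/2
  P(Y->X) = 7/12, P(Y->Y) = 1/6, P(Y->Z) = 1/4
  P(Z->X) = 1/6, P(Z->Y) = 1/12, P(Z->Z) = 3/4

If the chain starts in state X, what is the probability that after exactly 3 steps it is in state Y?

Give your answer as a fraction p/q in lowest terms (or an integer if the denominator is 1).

Computing P^3 by repeated multiplication:
P^1 =
  X: [1/6, 1/3, 1/2]
  Y: [7/12, 1/6, 1/4]
  Z: [1/6, 1/12, 3/4]
P^2 =
  X: [11/36, 11/72, 13/24]
  Y: [17/72, 35/144, 25/48]
  Z: [29/144, 19/144, 2/3]
P^3 =
  X: [199/864, 149/864, 43/72]
  Y: [463/1728, 281/1728, 41/72]
  Z: [383/1728, 125/864, 365/576]

(P^3)[X -> Y] = 149/864

Answer: 149/864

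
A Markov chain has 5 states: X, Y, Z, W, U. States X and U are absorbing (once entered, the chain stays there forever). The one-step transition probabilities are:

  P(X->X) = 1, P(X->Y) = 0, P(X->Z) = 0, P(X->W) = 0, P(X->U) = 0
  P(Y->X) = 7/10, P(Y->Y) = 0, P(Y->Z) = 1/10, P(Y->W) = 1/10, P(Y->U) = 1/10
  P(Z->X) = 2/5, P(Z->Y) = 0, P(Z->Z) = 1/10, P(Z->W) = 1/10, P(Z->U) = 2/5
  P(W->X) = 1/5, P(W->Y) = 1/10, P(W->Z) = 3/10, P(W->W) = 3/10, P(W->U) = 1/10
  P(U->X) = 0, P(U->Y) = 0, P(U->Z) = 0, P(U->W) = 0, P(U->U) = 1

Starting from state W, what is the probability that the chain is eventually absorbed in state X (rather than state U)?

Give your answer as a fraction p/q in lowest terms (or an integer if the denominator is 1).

Answer: 367/590

Derivation:
Let a_i = P(absorbed in X | start in state i).
Boundary conditions: a_X = 1, a_U = 0.
For each transient state i, a_i = sum_j P(i->j) * a_j:
  a_Y = 7/10*a_X + 0*a_Y + 1/10*a_Z + 1/10*a_W + 1/10*a_U
  a_Z = 2/5*a_X + 0*a_Y + 1/10*a_Z + 1/10*a_W + 2/5*a_U
  a_W = 1/5*a_X + 1/10*a_Y + 3/10*a_Z + 3/10*a_W + 1/10*a_U

Substituting a_X = 1 and a_U = 0, rearrange to (I - Q) a = r where r[i] = P(i -> X):
  [1, -1/10, -1/10] . (a_Y, a_Z, a_W) = 7/10
  [0, 9/10, -1/10] . (a_Y, a_Z, a_W) = 2/5
  [-1/10, -3/10, 7/10] . (a_Y, a_Z, a_W) = 1/5

Solving yields:
  a_Y = 48/59
  a_Z = 303/590
  a_W = 367/590

Starting state is W, so the absorption probability is a_W = 367/590.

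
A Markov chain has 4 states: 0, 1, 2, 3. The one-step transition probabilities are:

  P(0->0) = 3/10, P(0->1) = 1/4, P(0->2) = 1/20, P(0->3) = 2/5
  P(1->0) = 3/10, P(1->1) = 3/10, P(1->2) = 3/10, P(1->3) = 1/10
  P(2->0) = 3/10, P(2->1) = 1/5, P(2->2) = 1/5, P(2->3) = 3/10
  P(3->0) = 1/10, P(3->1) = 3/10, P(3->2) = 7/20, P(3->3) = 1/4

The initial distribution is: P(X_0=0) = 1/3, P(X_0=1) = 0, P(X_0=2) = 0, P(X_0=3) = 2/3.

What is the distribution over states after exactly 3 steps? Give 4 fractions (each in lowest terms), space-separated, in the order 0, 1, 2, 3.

Propagating the distribution step by step (d_{t+1} = d_t * P):
d_0 = (0=1/3, 1=0, 2=0, 3=2/3)
  d_1[0] = 1/3*3/10 + 0*3/10 + 0*3/10 + 2/3*1/10 = 1/6
  d_1[1] = 1/3*1/4 + 0*3/10 + 0*1/5 + 2/3*3/10 = 17/60
  d_1[2] = 1/3*1/20 + 0*3/10 + 0*1/5 + 2/3*7/20 = 1/4
  d_1[3] = 1/3*2/5 + 0*1/10 + 0*3/10 + 2/3*1/4 = 3/10
d_1 = (0=1/6, 1=17/60, 2=1/4, 3=3/10)
  d_2[0] = 1/6*3/10 + 17/60*3/10 + 1/4*3/10 + 3/10*1/10 = 6/25
  d_2[1] = 1/6*1/4 + 17/60*3/10 + 1/4*1/5 + 3/10*3/10 = 4/15
  d_2[2] = 1/6*1/20 + 17/60*3/10 + 1/4*1/5 + 3/10*7/20 = 149/600
  d_2[3] = 1/6*2/5 + 17/60*1/10 + 1/4*3/10 + 3/10*1/4 = 49/200
d_2 = (0=6/25, 1=4/15, 2=149/600, 3=49/200)
  d_3[0] = 6/25*3/10 + 4/15*3/10 + 149/600*3/10 + 49/200*1/10 = 251/1000
  d_3[1] = 6/25*1/4 + 4/15*3/10 + 149/600*1/5 + 49/200*3/10 = 1579/6000
  d_3[2] = 6/25*1/20 + 4/15*3/10 + 149/600*1/5 + 49/200*7/20 = 2729/12000
  d_3[3] = 6/25*2/5 + 4/15*1/10 + 149/600*3/10 + 49/200*1/4 = 3101/12000
d_3 = (0=251/1000, 1=1579/6000, 2=2729/12000, 3=3101/12000)

Answer: 251/1000 1579/6000 2729/12000 3101/12000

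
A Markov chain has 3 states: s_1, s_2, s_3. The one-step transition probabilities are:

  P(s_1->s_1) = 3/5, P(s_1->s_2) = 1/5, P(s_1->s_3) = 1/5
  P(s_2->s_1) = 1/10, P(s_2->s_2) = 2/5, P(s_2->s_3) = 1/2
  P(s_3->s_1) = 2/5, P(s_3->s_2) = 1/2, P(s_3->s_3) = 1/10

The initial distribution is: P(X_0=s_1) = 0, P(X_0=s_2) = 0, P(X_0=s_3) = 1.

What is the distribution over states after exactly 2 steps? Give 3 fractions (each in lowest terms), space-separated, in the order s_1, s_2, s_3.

Answer: 33/100 33/100 17/50

Derivation:
Propagating the distribution step by step (d_{t+1} = d_t * P):
d_0 = (s_1=0, s_2=0, s_3=1)
  d_1[s_1] = 0*3/5 + 0*1/10 + 1*2/5 = 2/5
  d_1[s_2] = 0*1/5 + 0*2/5 + 1*1/2 = 1/2
  d_1[s_3] = 0*1/5 + 0*1/2 + 1*1/10 = 1/10
d_1 = (s_1=2/5, s_2=1/2, s_3=1/10)
  d_2[s_1] = 2/5*3/5 + 1/2*1/10 + 1/10*2/5 = 33/100
  d_2[s_2] = 2/5*1/5 + 1/2*2/5 + 1/10*1/2 = 33/100
  d_2[s_3] = 2/5*1/5 + 1/2*1/2 + 1/10*1/10 = 17/50
d_2 = (s_1=33/100, s_2=33/100, s_3=17/50)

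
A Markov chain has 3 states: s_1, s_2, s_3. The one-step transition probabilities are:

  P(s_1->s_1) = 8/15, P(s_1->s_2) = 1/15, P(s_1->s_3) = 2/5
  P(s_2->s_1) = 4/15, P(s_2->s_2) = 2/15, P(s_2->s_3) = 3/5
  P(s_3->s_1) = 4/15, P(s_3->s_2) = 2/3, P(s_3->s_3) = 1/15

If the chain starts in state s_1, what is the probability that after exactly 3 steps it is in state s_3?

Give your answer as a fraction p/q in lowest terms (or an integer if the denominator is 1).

Computing P^3 by repeated multiplication:
P^1 =
  s_1: [8/15, 1/15, 2/5]
  s_2: [4/15, 2/15, 3/5]
  s_3: [4/15, 2/3, 1/15]
P^2 =
  s_1: [92/225, 14/45, 7/25]
  s_2: [76/225, 98/225, 17/75]
  s_3: [76/225, 34/225, 23/45]
P^3 =
  s_1: [1268/3375, 862/3375, 83/225]
  s_2: [1204/3375, 782/3375, 463/1125]
  s_3: [1204/3375, 1294/3375, 877/3375]

(P^3)[s_1 -> s_3] = 83/225

Answer: 83/225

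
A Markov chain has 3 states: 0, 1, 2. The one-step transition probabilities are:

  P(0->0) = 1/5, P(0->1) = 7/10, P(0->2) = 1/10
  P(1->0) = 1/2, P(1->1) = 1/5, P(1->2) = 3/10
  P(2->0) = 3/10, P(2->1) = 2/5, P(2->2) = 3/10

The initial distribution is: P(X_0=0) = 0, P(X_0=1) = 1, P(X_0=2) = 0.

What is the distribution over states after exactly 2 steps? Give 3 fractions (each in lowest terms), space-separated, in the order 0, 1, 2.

Answer: 29/100 51/100 1/5

Derivation:
Propagating the distribution step by step (d_{t+1} = d_t * P):
d_0 = (0=0, 1=1, 2=0)
  d_1[0] = 0*1/5 + 1*1/2 + 0*3/10 = 1/2
  d_1[1] = 0*7/10 + 1*1/5 + 0*2/5 = 1/5
  d_1[2] = 0*1/10 + 1*3/10 + 0*3/10 = 3/10
d_1 = (0=1/2, 1=1/5, 2=3/10)
  d_2[0] = 1/2*1/5 + 1/5*1/2 + 3/10*3/10 = 29/100
  d_2[1] = 1/2*7/10 + 1/5*1/5 + 3/10*2/5 = 51/100
  d_2[2] = 1/2*1/10 + 1/5*3/10 + 3/10*3/10 = 1/5
d_2 = (0=29/100, 1=51/100, 2=1/5)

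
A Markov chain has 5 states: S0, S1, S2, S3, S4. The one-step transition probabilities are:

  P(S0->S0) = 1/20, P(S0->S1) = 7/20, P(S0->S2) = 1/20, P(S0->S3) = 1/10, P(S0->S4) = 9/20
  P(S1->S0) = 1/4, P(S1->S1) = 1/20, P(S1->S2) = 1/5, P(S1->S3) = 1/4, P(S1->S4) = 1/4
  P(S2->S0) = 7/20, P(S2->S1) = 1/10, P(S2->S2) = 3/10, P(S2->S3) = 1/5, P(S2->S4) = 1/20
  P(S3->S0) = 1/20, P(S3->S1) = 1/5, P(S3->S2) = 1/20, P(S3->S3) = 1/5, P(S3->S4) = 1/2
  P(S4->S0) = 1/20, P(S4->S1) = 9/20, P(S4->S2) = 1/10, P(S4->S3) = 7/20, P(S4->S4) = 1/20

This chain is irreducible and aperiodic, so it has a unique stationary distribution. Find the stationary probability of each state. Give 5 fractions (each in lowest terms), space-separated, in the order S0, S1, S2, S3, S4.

Answer: 14449/105718 50015/211436 6936/52859 12525/52859 54679/211436

Derivation:
The stationary distribution satisfies pi = pi * P, i.e.:
  pi_S0 = 1/20*pi_S0 + 1/4*pi_S1 + 7/20*pi_S2 + 1/20*pi_S3 + 1/20*pi_S4
  pi_S1 = 7/20*pi_S0 + 1/20*pi_S1 + 1/10*pi_S2 + 1/5*pi_S3 + 9/20*pi_S4
  pi_S2 = 1/20*pi_S0 + 1/5*pi_S1 + 3/10*pi_S2 + 1/20*pi_S3 + 1/10*pi_S4
  pi_S3 = 1/10*pi_S0 + 1/4*pi_S1 + 1/5*pi_S2 + 1/5*pi_S3 + 7/20*pi_S4
  pi_S4 = 9/20*pi_S0 + 1/4*pi_S1 + 1/20*pi_S2 + 1/2*pi_S3 + 1/20*pi_S4
with normalization: pi_S0 + pi_S1 + pi_S2 + pi_S3 + pi_S4 = 1.

Using the first 4 balance equations plus normalization, the linear system A*pi = b is:
  [-19/20, 1/4, 7/20, 1/20, 1/20] . pi = 0
  [7/20, -19/20, 1/10, 1/5, 9/20] . pi = 0
  [1/20, 1/5, -7/10, 1/20, 1/10] . pi = 0
  [1/10, 1/4, 1/5, -4/5, 7/20] . pi = 0
  [1, 1, 1, 1, 1] . pi = 1

Solving yields:
  pi_S0 = 14449/105718
  pi_S1 = 50015/211436
  pi_S2 = 6936/52859
  pi_S3 = 12525/52859
  pi_S4 = 54679/211436

Verification (pi * P):
  14449/105718*1/20 + 50015/211436*1/4 + 6936/52859*7/20 + 12525/52859*1/20 + 54679/211436*1/20 = 14449/105718 = pi_S0  (ok)
  14449/105718*7/20 + 50015/211436*1/20 + 6936/52859*1/10 + 12525/52859*1/5 + 54679/211436*9/20 = 50015/211436 = pi_S1  (ok)
  14449/105718*1/20 + 50015/211436*1/5 + 6936/52859*3/10 + 12525/52859*1/20 + 54679/211436*1/10 = 6936/52859 = pi_S2  (ok)
  14449/105718*1/10 + 50015/211436*1/4 + 6936/52859*1/5 + 12525/52859*1/5 + 54679/211436*7/20 = 12525/52859 = pi_S3  (ok)
  14449/105718*9/20 + 50015/211436*1/4 + 6936/52859*1/20 + 12525/52859*1/2 + 54679/211436*1/20 = 54679/211436 = pi_S4  (ok)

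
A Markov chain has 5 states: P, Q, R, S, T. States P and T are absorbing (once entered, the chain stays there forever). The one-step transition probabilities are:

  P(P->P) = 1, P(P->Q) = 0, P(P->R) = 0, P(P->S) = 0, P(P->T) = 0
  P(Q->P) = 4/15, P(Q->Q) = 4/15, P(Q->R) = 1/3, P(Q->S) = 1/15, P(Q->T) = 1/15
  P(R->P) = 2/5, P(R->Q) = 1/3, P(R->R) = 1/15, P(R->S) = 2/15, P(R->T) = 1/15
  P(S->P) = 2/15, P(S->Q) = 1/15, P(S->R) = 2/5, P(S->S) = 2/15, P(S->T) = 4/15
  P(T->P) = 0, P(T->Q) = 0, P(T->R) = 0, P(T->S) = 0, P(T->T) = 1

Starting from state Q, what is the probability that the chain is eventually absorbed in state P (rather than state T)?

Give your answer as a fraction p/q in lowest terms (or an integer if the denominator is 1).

Answer: 1154/1491

Derivation:
Let a_i = P(absorbed in P | start in state i).
Boundary conditions: a_P = 1, a_T = 0.
For each transient state i, a_i = sum_j P(i->j) * a_j:
  a_Q = 4/15*a_P + 4/15*a_Q + 1/3*a_R + 1/15*a_S + 1/15*a_T
  a_R = 2/5*a_P + 1/3*a_Q + 1/15*a_R + 2/15*a_S + 1/15*a_T
  a_S = 2/15*a_P + 1/15*a_Q + 2/5*a_R + 2/15*a_S + 4/15*a_T

Substituting a_P = 1 and a_T = 0, rearrange to (I - Q) a = r where r[i] = P(i -> P):
  [11/15, -1/3, -1/15] . (a_Q, a_R, a_S) = 4/15
  [-1/3, 14/15, -2/15] . (a_Q, a_R, a_S) = 2/5
  [-1/15, -2/5, 13/15] . (a_Q, a_R, a_S) = 2/15

Solving yields:
  a_Q = 1154/1491
  a_R = 1174/1491
  a_S = 860/1491

Starting state is Q, so the absorption probability is a_Q = 1154/1491.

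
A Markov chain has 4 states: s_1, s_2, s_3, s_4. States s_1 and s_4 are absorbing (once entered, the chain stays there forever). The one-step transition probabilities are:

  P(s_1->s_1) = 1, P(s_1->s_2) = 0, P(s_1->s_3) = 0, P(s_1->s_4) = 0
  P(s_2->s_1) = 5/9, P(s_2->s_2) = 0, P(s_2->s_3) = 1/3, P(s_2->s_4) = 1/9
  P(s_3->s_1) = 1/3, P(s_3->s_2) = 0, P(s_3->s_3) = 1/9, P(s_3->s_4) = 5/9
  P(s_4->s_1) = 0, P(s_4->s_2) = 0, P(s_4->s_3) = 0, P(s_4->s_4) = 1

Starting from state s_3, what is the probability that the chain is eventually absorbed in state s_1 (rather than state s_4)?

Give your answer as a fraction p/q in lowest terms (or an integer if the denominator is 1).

Answer: 3/8

Derivation:
Let a_i = P(absorbed in s_1 | start in state i).
Boundary conditions: a_s_1 = 1, a_s_4 = 0.
For each transient state i, a_i = sum_j P(i->j) * a_j:
  a_s_2 = 5/9*a_s_1 + 0*a_s_2 + 1/3*a_s_3 + 1/9*a_s_4
  a_s_3 = 1/3*a_s_1 + 0*a_s_2 + 1/9*a_s_3 + 5/9*a_s_4

Substituting a_s_1 = 1 and a_s_4 = 0, rearrange to (I - Q) a = r where r[i] = P(i -> s_1):
  [1, -1/3] . (a_s_2, a_s_3) = 5/9
  [0, 8/9] . (a_s_2, a_s_3) = 1/3

Solving yields:
  a_s_2 = 49/72
  a_s_3 = 3/8

Starting state is s_3, so the absorption probability is a_s_3 = 3/8.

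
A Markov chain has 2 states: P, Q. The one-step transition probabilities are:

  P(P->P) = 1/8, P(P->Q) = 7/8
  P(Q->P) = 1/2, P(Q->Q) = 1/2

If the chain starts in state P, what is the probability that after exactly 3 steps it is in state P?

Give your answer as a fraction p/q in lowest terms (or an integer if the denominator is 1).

Computing P^3 by repeated multiplication:
P^1 =
  P: [1/8, 7/8]
  Q: [1/2, 1/2]
P^2 =
  P: [29/64, 35/64]
  Q: [5/16, 11/16]
P^3 =
  P: [169/512, 343/512]
  Q: [49/128, 79/128]

(P^3)[P -> P] = 169/512

Answer: 169/512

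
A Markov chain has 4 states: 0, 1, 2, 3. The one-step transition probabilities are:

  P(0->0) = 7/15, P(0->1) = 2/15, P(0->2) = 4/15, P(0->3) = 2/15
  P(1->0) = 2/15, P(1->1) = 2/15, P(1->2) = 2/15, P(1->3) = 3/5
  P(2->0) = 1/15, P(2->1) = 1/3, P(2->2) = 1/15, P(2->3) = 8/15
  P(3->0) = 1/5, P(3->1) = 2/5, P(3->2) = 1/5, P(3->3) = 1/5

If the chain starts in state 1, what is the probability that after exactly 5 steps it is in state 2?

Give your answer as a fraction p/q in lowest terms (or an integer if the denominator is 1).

Answer: 131623/759375

Derivation:
Computing P^5 by repeated multiplication:
P^1 =
  0: [7/15, 2/15, 4/15, 2/15]
  1: [2/15, 2/15, 2/15, 3/5]
  2: [1/15, 1/3, 1/15, 8/15]
  3: [1/5, 2/5, 1/5, 1/5]
P^2 =
  0: [7/25, 2/9, 14/75, 14/45]
  1: [47/225, 8/25, 41/225, 13/45]
  2: [14/75, 13/45, 13/75, 79/225]
  3: [1/5, 17/75, 4/25, 31/75]
P^3 =
  0: [793/3375, 856/3375, 604/3375, 374/1125]
  1: [709/3375, 833/3375, 568/3375, 253/675]
  2: [28/135, 883/3375, 574/3375, 406/1125]
  3: [244/1125, 62/225, 199/1125, 124/375]
P^4 =
  0: [11233/50625, 58/225, 8854/50625, 17488/50625]
  1: [3664/16875, 13514/50625, 197/1125, 17254/50625]
  2: [10894/50625, 4448/16875, 8794/50625, 17593/50625]
  3: [3643/16875, 289/1125, 2911/16875, 5986/16875]
P^5 =
  0: [166049/759375, 197764/759375, 5294/30375, 263212/759375]
  1: [164599/759375, 196861/759375, 131623/759375, 29588/84375]
  2: [164519/759375, 198004/759375, 131837/759375, 53003/151875]
  3: [11008/50625, 66427/253125, 44111/253125, 87547/253125]

(P^5)[1 -> 2] = 131623/759375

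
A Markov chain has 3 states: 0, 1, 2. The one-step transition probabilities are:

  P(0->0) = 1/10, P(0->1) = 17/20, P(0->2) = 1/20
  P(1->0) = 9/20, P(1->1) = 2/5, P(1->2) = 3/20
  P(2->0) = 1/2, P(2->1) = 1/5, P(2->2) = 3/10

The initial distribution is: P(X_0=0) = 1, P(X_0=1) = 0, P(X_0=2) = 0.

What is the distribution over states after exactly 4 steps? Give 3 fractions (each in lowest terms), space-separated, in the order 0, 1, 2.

Propagating the distribution step by step (d_{t+1} = d_t * P):
d_0 = (0=1, 1=0, 2=0)
  d_1[0] = 1*1/10 + 0*9/20 + 0*1/2 = 1/10
  d_1[1] = 1*17/20 + 0*2/5 + 0*1/5 = 17/20
  d_1[2] = 1*1/20 + 0*3/20 + 0*3/10 = 1/20
d_1 = (0=1/10, 1=17/20, 2=1/20)
  d_2[0] = 1/10*1/10 + 17/20*9/20 + 1/20*1/2 = 167/400
  d_2[1] = 1/10*17/20 + 17/20*2/5 + 1/20*1/5 = 87/200
  d_2[2] = 1/10*1/20 + 17/20*3/20 + 1/20*3/10 = 59/400
d_2 = (0=167/400, 1=87/200, 2=59/400)
  d_3[0] = 167/400*1/10 + 87/200*9/20 + 59/400*1/2 = 249/800
  d_3[1] = 167/400*17/20 + 87/200*2/5 + 59/400*1/5 = 4467/8000
  d_3[2] = 167/400*1/20 + 87/200*3/20 + 59/400*3/10 = 1043/8000
d_3 = (0=249/800, 1=4467/8000, 2=1043/8000)
  d_4[0] = 249/800*1/10 + 4467/8000*9/20 + 1043/8000*1/2 = 55613/160000
  d_4[1] = 249/800*17/20 + 4467/8000*2/5 + 1043/8000*1/5 = 41119/80000
  d_4[2] = 249/800*1/20 + 4467/8000*3/20 + 1043/8000*3/10 = 22149/160000
d_4 = (0=55613/160000, 1=41119/80000, 2=22149/160000)

Answer: 55613/160000 41119/80000 22149/160000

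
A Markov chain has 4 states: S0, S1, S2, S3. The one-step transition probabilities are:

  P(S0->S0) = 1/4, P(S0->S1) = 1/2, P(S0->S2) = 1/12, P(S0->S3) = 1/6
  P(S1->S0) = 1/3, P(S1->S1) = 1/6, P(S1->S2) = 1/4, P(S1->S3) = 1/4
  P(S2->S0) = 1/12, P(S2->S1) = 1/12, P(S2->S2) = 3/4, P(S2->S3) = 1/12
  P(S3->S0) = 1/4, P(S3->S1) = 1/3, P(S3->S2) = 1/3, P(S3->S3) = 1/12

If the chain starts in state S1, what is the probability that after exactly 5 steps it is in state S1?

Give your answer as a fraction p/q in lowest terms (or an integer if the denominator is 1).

Answer: 9239/41472

Derivation:
Computing P^5 by repeated multiplication:
P^1 =
  S0: [1/4, 1/2, 1/12, 1/6]
  S1: [1/3, 1/6, 1/4, 1/4]
  S2: [1/12, 1/12, 3/4, 1/12]
  S3: [1/4, 1/3, 1/3, 1/12]
P^2 =
  S0: [5/18, 13/48, 19/72, 3/16]
  S1: [2/9, 43/144, 49/144, 5/36]
  S2: [19/144, 7/48, 89/144, 5/48]
  S3: [2/9, 17/72, 55/144, 23/144]
P^3 =
  S0: [395/1728, 29/108, 607/1728, 131/864]
  S1: [377/1728, 407/1728, 341/864, 131/864]
  S2: [275/1728, 305/1728, 943/1728, 205/1728]
  S3: [89/432, 407/1728, 721/1728, 61/432]
P^4 =
  S0: [739/3456, 1651/6912, 461/1152, 113/768]
  S1: [1409/6912, 89/384, 61/144, 973/6912]
  S2: [1201/6912, 149/768, 3499/6912, 871/6912]
  S3: [461/2304, 1549/6912, 1507/3456, 161/1152]
P^5 =
  S0: [16855/82944, 4751/20736, 35393/82944, 2923/20736]
  S1: [2747/13824, 9239/41472, 4051/9216, 11525/82944]
  S2: [15079/82944, 16871/82944, 40199/82944, 10795/82944]
  S3: [5419/27648, 9137/41472, 3085/6912, 11393/82944]

(P^5)[S1 -> S1] = 9239/41472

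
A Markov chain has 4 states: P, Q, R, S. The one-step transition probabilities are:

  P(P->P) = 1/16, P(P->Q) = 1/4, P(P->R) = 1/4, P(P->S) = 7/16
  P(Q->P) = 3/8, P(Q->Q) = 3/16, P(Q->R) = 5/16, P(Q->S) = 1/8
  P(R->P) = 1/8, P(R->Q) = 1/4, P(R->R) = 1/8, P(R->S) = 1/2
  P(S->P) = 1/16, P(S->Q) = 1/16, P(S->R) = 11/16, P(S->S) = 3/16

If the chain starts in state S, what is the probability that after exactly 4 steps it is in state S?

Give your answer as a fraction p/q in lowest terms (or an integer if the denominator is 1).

Computing P^4 by repeated multiplication:
P^1 =
  P: [1/16, 1/4, 1/4, 7/16]
  Q: [3/8, 3/16, 5/16, 1/8]
  R: [1/8, 1/4, 1/8, 1/2]
  S: [1/16, 1/16, 11/16, 3/16]
P^2 =
  P: [5/32, 39/256, 109/256, 17/64]
  Q: [9/64, 55/256, 71/256, 47/128]
  R: [19/128, 9/64, 15/32, 31/128]
  S: [1/8, 27/128, 1/4, 53/128]
P^3 =
  P: [35/256, 781/4096, 1321/4096, 717/2048]
  Q: [301/2048, 687/4096, 1595/4096, 303/1024]
  R: [139/1024, 401/2048, 627/2048, 371/1024]
  S: [295/2048, 163/1024, 423/1024, 581/2048]
P^4 =
  P: [4661/32768, 11301/65536, 24561/65536, 159/512]
  Q: [4563/32768, 12061/65536, 22365/65536, 687/2048]
  R: [585/4096, 5565/32768, 12533/32768, 4995/16384]
  S: [1131/8192, 6123/32768, 10893/32768, 2807/8192]

(P^4)[S -> S] = 2807/8192

Answer: 2807/8192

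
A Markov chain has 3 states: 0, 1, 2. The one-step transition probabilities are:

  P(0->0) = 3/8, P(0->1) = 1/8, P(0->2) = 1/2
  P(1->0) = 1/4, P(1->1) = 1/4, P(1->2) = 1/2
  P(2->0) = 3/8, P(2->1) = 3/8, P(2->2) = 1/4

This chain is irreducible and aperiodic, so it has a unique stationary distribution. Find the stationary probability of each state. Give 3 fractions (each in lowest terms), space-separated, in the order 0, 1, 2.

The stationary distribution satisfies pi = pi * P, i.e.:
  pi_0 = 3/8*pi_0 + 1/4*pi_1 + 3/8*pi_2
  pi_1 = 1/8*pi_0 + 1/4*pi_1 + 3/8*pi_2
  pi_2 = 1/2*pi_0 + 1/2*pi_1 + 1/4*pi_2
with normalization: pi_0 + pi_1 + pi_2 = 1.

Using the first 2 balance equations plus normalization, the linear system A*pi = b is:
  [-5/8, 1/4, 3/8] . pi = 0
  [1/8, -3/4, 3/8] . pi = 0
  [1, 1, 1] . pi = 1

Solving yields:
  pi_0 = 12/35
  pi_1 = 9/35
  pi_2 = 2/5

Verification (pi * P):
  12/35*3/8 + 9/35*1/4 + 2/5*3/8 = 12/35 = pi_0  (ok)
  12/35*1/8 + 9/35*1/4 + 2/5*3/8 = 9/35 = pi_1  (ok)
  12/35*1/2 + 9/35*1/2 + 2/5*1/4 = 2/5 = pi_2  (ok)

Answer: 12/35 9/35 2/5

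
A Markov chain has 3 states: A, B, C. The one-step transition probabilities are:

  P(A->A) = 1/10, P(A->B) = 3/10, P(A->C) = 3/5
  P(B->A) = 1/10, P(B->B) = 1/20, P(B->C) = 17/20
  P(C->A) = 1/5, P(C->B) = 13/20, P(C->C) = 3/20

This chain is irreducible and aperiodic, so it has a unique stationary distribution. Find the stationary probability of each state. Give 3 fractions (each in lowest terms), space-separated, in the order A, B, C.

The stationary distribution satisfies pi = pi * P, i.e.:
  pi_A = 1/10*pi_A + 1/10*pi_B + 1/5*pi_C
  pi_B = 3/10*pi_A + 1/20*pi_B + 13/20*pi_C
  pi_C = 3/5*pi_A + 17/20*pi_B + 3/20*pi_C
with normalization: pi_A + pi_B + pi_C = 1.

Using the first 2 balance equations plus normalization, the linear system A*pi = b is:
  [-9/10, 1/10, 1/5] . pi = 0
  [3/10, -19/20, 13/20] . pi = 0
  [1, 1, 1] . pi = 1

Solving yields:
  pi_A = 17/115
  pi_B = 43/115
  pi_C = 11/23

Verification (pi * P):
  17/115*1/10 + 43/115*1/10 + 11/23*1/5 = 17/115 = pi_A  (ok)
  17/115*3/10 + 43/115*1/20 + 11/23*13/20 = 43/115 = pi_B  (ok)
  17/115*3/5 + 43/115*17/20 + 11/23*3/20 = 11/23 = pi_C  (ok)

Answer: 17/115 43/115 11/23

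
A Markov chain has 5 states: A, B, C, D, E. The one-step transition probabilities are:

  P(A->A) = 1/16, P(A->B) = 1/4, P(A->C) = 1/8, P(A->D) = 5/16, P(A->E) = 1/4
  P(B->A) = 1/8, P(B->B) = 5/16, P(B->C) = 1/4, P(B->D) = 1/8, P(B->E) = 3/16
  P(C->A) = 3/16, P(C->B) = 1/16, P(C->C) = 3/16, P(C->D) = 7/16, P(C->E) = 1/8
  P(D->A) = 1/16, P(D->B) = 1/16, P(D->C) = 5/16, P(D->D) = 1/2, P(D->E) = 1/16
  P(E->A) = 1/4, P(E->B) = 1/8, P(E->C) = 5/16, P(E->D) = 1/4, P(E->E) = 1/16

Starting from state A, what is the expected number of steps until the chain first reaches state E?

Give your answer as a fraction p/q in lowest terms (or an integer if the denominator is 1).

Let h_i = expected steps to first reach E from state i.
Boundary: h_E = 0.
First-step equations for the other states:
  h_A = 1 + 1/16*h_A + 1/4*h_B + 1/8*h_C + 5/16*h_D + 1/4*h_E
  h_B = 1 + 1/8*h_A + 5/16*h_B + 1/4*h_C + 1/8*h_D + 3/16*h_E
  h_C = 1 + 3/16*h_A + 1/16*h_B + 3/16*h_C + 7/16*h_D + 1/8*h_E
  h_D = 1 + 1/16*h_A + 1/16*h_B + 5/16*h_C + 1/2*h_D + 1/16*h_E

Substituting h_E = 0 and rearranging gives the linear system (I - Q) h = 1:
  [15/16, -1/4, -1/8, -5/16] . (h_A, h_B, h_C, h_D) = 1
  [-1/8, 11/16, -1/4, -1/8] . (h_A, h_B, h_C, h_D) = 1
  [-3/16, -1/16, 13/16, -7/16] . (h_A, h_B, h_C, h_D) = 1
  [-1/16, -1/16, -5/16, 1/2] . (h_A, h_B, h_C, h_D) = 1

Solving yields:
  h_A = 44208/6179
  h_B = 45808/6179
  h_C = 51312/6179
  h_D = 55680/6179

Starting state is A, so the expected hitting time is h_A = 44208/6179.

Answer: 44208/6179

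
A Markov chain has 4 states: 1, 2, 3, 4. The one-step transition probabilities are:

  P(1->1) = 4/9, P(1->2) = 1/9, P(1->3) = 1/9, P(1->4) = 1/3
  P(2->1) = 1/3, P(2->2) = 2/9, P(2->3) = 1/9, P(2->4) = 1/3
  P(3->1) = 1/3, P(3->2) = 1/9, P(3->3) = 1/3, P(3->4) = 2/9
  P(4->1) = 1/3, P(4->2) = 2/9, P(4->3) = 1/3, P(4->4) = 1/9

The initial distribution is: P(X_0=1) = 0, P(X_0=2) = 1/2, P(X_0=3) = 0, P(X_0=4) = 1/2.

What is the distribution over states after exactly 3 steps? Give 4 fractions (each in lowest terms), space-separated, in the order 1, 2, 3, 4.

Propagating the distribution step by step (d_{t+1} = d_t * P):
d_0 = (1=0, 2=1/2, 3=0, 4=1/2)
  d_1[1] = 0*4/9 + 1/2*1/3 + 0*1/3 + 1/2*1/3 = 1/3
  d_1[2] = 0*1/9 + 1/2*2/9 + 0*1/9 + 1/2*2/9 = 2/9
  d_1[3] = 0*1/9 + 1/2*1/9 + 0*1/3 + 1/2*1/3 = 2/9
  d_1[4] = 0*1/3 + 1/2*1/3 + 0*2/9 + 1/2*1/9 = 2/9
d_1 = (1=1/3, 2=2/9, 3=2/9, 4=2/9)
  d_2[1] = 1/3*4/9 + 2/9*1/3 + 2/9*1/3 + 2/9*1/3 = 10/27
  d_2[2] = 1/3*1/9 + 2/9*2/9 + 2/9*1/9 + 2/9*2/9 = 13/81
  d_2[3] = 1/3*1/9 + 2/9*1/9 + 2/9*1/3 + 2/9*1/3 = 17/81
  d_2[4] = 1/3*1/3 + 2/9*1/3 + 2/9*2/9 + 2/9*1/9 = 7/27
d_2 = (1=10/27, 2=13/81, 3=17/81, 4=7/27)
  d_3[1] = 10/27*4/9 + 13/81*1/3 + 17/81*1/3 + 7/27*1/3 = 91/243
  d_3[2] = 10/27*1/9 + 13/81*2/9 + 17/81*1/9 + 7/27*2/9 = 115/729
  d_3[3] = 10/27*1/9 + 13/81*1/9 + 17/81*1/3 + 7/27*1/3 = 157/729
  d_3[4] = 10/27*1/3 + 13/81*1/3 + 17/81*2/9 + 7/27*1/9 = 184/729
d_3 = (1=91/243, 2=115/729, 3=157/729, 4=184/729)

Answer: 91/243 115/729 157/729 184/729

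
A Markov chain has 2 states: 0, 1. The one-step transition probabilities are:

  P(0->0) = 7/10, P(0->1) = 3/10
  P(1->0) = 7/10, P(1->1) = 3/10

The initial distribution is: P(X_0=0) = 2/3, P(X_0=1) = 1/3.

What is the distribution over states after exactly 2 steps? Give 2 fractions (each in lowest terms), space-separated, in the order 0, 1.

Answer: 7/10 3/10

Derivation:
Propagating the distribution step by step (d_{t+1} = d_t * P):
d_0 = (0=2/3, 1=1/3)
  d_1[0] = 2/3*7/10 + 1/3*7/10 = 7/10
  d_1[1] = 2/3*3/10 + 1/3*3/10 = 3/10
d_1 = (0=7/10, 1=3/10)
  d_2[0] = 7/10*7/10 + 3/10*7/10 = 7/10
  d_2[1] = 7/10*3/10 + 3/10*3/10 = 3/10
d_2 = (0=7/10, 1=3/10)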